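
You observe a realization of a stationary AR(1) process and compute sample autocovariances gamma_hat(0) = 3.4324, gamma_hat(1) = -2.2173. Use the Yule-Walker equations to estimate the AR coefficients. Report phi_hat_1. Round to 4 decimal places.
\hat\phi_{1} = -0.6460

The Yule-Walker equations for an AR(p) process read, in matrix form,
  Gamma_p phi = r_p,   with   (Gamma_p)_{ij} = gamma(|i - j|),
                       (r_p)_i = gamma(i),   i,j = 1..p.
Substitute the sample gammas (Toeplitz matrix and right-hand side of size 1):
  Gamma_p = [[3.4324]]
  r_p     = [-2.2173]
With p = 1 this is the single equation gamma(0) phi_1 = gamma(1):
  phi_hat_1 = gamma(1) / gamma(0) = -2.2173 / 3.4324 = -0.6460.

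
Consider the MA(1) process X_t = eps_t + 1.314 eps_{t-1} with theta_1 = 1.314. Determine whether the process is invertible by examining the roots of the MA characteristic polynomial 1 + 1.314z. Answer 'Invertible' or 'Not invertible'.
\text{Not invertible}

The MA(q) characteristic polynomial is P(z) = 1 + 1.314z.
Invertibility requires all roots to lie outside the unit circle, i.e. |z| > 1 for every root.
This is linear in z: 1 + (1.314) z = 0  =>  z = -1/(1.314) = -0.761035,  |z| = 0.761035.
Moduli of all roots: 0.7610.
All moduli strictly greater than 1? No.
Verdict: Not invertible.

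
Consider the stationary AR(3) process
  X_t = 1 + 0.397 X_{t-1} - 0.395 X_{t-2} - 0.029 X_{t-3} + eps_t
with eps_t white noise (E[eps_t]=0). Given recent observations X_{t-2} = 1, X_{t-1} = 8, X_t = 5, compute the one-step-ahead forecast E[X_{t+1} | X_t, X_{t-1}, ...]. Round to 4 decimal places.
E[X_{t+1} \mid \mathcal F_t] = -0.2040

For an AR(p) model X_t = c + sum_i phi_i X_{t-i} + eps_t, the
one-step-ahead conditional mean is
  E[X_{t+1} | X_t, ...] = c + sum_i phi_i X_{t+1-i}.
Substitute known values:
  E[X_{t+1} | ...] = 1 + (0.397) * (5) + (-0.395) * (8) + (-0.029) * (1)
                   = -0.2040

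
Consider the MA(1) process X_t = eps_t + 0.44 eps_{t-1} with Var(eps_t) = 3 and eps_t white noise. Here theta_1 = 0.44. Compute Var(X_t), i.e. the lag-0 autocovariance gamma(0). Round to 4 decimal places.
\gamma(0) = 3.5808

For an MA(q) process X_t = eps_t + sum_i theta_i eps_{t-i} with
Var(eps_t) = sigma^2, the variance is
  gamma(0) = sigma^2 * (1 + sum_i theta_i^2).
  sum_i theta_i^2 = (0.44)^2 = 0.1936.
  gamma(0) = 3 * (1 + 0.1936) = 3 * 1.1936 = 3.5808.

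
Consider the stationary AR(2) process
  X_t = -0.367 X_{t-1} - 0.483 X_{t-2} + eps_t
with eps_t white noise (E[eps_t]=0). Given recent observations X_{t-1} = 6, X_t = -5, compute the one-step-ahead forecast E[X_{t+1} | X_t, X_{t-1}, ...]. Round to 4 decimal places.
E[X_{t+1} \mid \mathcal F_t] = -1.0630

For an AR(p) model X_t = c + sum_i phi_i X_{t-i} + eps_t, the
one-step-ahead conditional mean is
  E[X_{t+1} | X_t, ...] = c + sum_i phi_i X_{t+1-i}.
Substitute known values:
  E[X_{t+1} | ...] = (-0.367) * (-5) + (-0.483) * (6)
                   = -1.0630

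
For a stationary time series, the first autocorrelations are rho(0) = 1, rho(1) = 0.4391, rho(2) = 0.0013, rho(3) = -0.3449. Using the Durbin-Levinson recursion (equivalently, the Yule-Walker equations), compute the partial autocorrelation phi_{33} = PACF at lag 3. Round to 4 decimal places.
\phi_{33} = -0.3169

The PACF at lag k is phi_{kk}, the last component of the solution
to the Yule-Walker system G_k phi = r_k where
  (G_k)_{ij} = rho(|i - j|), (r_k)_i = rho(i), i,j = 1..k.
Equivalently, Durbin-Levinson gives phi_{kk} iteratively:
  phi_{11} = rho(1)
  phi_{kk} = [rho(k) - sum_{j=1..k-1} phi_{k-1,j} rho(k-j)]
            / [1 - sum_{j=1..k-1} phi_{k-1,j} rho(j)],
  phi_{k,j} = phi_{k-1,j} - phi_{kk} phi_{k-1,k-j},  j = 1..k-1.
Step k = 1:
  phi_11 = rho(1) = 0.4391.
Step k = 2:
  phi_22 = [rho(2) - phi_11 rho(1)] / [1 - phi_11 rho(1)] = [0.0013 - (0.4391)(0.4391)] / [1 - (0.4391)(0.4391)]
         = -0.19150881 / 0.80719119 = -0.237253.
  Update: phi_21 = phi_11 - phi_22 phi_11 = 0.4391 - (-0.237253)(0.4391) = 0.543278.
Step k = 3:
  phi_33 = [rho(3) - phi_21 rho(2) - phi_22 rho(1)] / [1 - phi_21 rho(1) - phi_22 rho(2)]
    numerator   = -0.3449 - (0.543278)(0.0013) - (-0.237253)(0.4391) = -0.24142832
    denominator = 1 - (0.543278)(0.4391) - (-0.237253)(0.0013) = 0.76175508
  phi_33 = -0.24142832 / 0.76175508 = -0.3169.
Therefore phi_{33} = -0.3169.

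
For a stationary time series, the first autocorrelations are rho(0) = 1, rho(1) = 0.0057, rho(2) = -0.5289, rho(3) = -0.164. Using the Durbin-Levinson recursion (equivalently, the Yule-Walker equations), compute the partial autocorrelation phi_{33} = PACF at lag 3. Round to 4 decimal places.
\phi_{33} = -0.2171

The PACF at lag k is phi_{kk}, the last component of the solution
to the Yule-Walker system G_k phi = r_k where
  (G_k)_{ij} = rho(|i - j|), (r_k)_i = rho(i), i,j = 1..k.
Equivalently, Durbin-Levinson gives phi_{kk} iteratively:
  phi_{11} = rho(1)
  phi_{kk} = [rho(k) - sum_{j=1..k-1} phi_{k-1,j} rho(k-j)]
            / [1 - sum_{j=1..k-1} phi_{k-1,j} rho(j)],
  phi_{k,j} = phi_{k-1,j} - phi_{kk} phi_{k-1,k-j},  j = 1..k-1.
Step k = 1:
  phi_11 = rho(1) = 0.0057.
Step k = 2:
  phi_22 = [rho(2) - phi_11 rho(1)] / [1 - phi_11 rho(1)] = [-0.5289 - (0.0057)(0.0057)] / [1 - (0.0057)(0.0057)]
         = -0.52893249 / 0.99996751 = -0.52895.
  Update: phi_21 = phi_11 - phi_22 phi_11 = 0.0057 - (-0.52895)(0.0057) = 0.008715.
Step k = 3:
  phi_33 = [rho(3) - phi_21 rho(2) - phi_22 rho(1)] / [1 - phi_21 rho(1) - phi_22 rho(2)]
    numerator   = -0.164 - (0.008715)(-0.5289) - (-0.52895)(0.0057) = -0.15637562
    denominator = 1 - (0.008715)(0.0057) - (-0.52895)(-0.5289) = 0.72018884
  phi_33 = -0.15637562 / 0.72018884 = -0.2171.
Therefore phi_{33} = -0.2171.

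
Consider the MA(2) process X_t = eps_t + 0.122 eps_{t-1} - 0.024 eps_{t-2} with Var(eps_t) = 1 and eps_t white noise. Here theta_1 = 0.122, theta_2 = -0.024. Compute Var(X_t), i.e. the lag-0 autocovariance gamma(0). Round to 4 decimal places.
\gamma(0) = 1.0155

For an MA(q) process X_t = eps_t + sum_i theta_i eps_{t-i} with
Var(eps_t) = sigma^2, the variance is
  gamma(0) = sigma^2 * (1 + sum_i theta_i^2).
  sum_i theta_i^2 = (0.122)^2 + (-0.024)^2 = 0.014884 + 0.000576 = 0.01546.
  gamma(0) = 1 * (1 + 0.01546) = 1 * 1.01546 = 1.01546, which rounds to 1.0155.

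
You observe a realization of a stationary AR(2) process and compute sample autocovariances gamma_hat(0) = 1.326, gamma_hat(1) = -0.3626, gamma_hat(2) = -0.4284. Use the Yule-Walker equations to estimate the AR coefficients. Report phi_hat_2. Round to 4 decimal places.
\hat\phi_{2} = -0.4300

The Yule-Walker equations for an AR(p) process read, in matrix form,
  Gamma_p phi = r_p,   with   (Gamma_p)_{ij} = gamma(|i - j|),
                       (r_p)_i = gamma(i),   i,j = 1..p.
Substitute the sample gammas (Toeplitz matrix and right-hand side of size 2):
  Gamma_p = [[1.326, -0.3626], [-0.3626, 1.326]]
  r_p     = [-0.3626, -0.4284]
Written out:
  1.326 phi_1 - 0.3626 phi_2 = -0.3626
  -0.3626 phi_1 + 1.326 phi_2 = -0.4284
Solve by Cramer's rule:
  det = gamma(0)^2 - gamma(1)^2 = (1.326)^2 - (-0.3626)^2 = 1.758276 - 0.13147876 = 1.62679724
  phi_hat_1 = [gamma(1) gamma(0) - gamma(1) gamma(2)] / det = [(-0.3626)(1.326) - (-0.3626)(-0.4284)] / 1.62679724 = -0.63614544 / 1.62679724 = -0.391
  phi_hat_2 = [gamma(0) gamma(2) - gamma(1)^2] / det = [(1.326)(-0.4284) - (-0.3626)^2] / 1.62679724 = -0.69953716 / 1.62679724 = -0.43
So phi_hat = [-0.3910, -0.4300].
Therefore phi_hat_2 = -0.4300.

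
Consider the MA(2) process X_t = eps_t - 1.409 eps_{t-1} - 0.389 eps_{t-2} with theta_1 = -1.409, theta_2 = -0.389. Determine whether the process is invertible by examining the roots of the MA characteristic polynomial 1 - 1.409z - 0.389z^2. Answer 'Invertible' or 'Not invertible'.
\text{Not invertible}

The MA(q) characteristic polynomial is P(z) = 1 - 1.409z - 0.389z^2.
Invertibility requires all roots to lie outside the unit circle, i.e. |z| > 1 for every root.
Set 1 + (-1.409) z + (-0.389) z^2 = 0, i.e. a z^2 + b z + c = 0 with a = -0.389, b = -1.409, c = 1.
Discriminant D = b^2 - 4ac = (-1.409)^2 - 4*(-0.389)*1 = 1.985281 - (-1.556) = 3.541281.
D >= 0, so the roots are real: z = (-b +/- sqrt(D)) / (2a) = (1.409 +/- 1.881829) / (-0.778).
  z_1 = (1.409 + 1.881829) / (-0.778) = -4.2299,   |z_1| = 4.2299.
  z_2 = (1.409 - 1.881829) / (-0.778) = 0.6077,   |z_2| = 0.6077.
Moduli of all roots: 4.2299, 0.6077.
All moduli strictly greater than 1? No.
Verdict: Not invertible.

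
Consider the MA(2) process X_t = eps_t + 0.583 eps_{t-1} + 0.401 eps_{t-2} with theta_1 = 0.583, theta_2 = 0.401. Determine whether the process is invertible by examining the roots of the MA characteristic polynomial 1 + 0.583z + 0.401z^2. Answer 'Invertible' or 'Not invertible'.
\text{Invertible}

The MA(q) characteristic polynomial is P(z) = 1 + 0.583z + 0.401z^2.
Invertibility requires all roots to lie outside the unit circle, i.e. |z| > 1 for every root.
Set 1 + (0.583) z + (0.401) z^2 = 0, i.e. a z^2 + b z + c = 0 with a = 0.401, b = 0.583, c = 1.
Discriminant D = b^2 - 4ac = (0.583)^2 - 4*(0.401)*1 = 0.339889 - (1.604) = -1.264111.
D < 0, so the roots are the complex-conjugate pair z = (-b +/- i sqrt(-D)) / (2a) = -0.7269 +/- 1.4019i.
For a conjugate pair |z|^2 = z * conj(z) = (product of roots) = c/a = 1/(0.401) = 2.493766, so |z| = sqrt(2.493766) = 1.5792 for both roots.
Moduli of all roots: 1.5792, 1.5792.
All moduli strictly greater than 1? Yes.
Verdict: Invertible.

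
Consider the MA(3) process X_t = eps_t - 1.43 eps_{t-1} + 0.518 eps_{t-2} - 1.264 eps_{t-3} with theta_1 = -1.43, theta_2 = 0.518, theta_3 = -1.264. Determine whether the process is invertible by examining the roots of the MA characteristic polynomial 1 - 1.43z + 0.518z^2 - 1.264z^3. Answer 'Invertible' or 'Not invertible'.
\text{Not invertible}

The MA(q) characteristic polynomial is P(z) = 1 - 1.43z + 0.518z^2 - 1.264z^3.
Invertibility requires all roots to lie outside the unit circle, i.e. |z| > 1 for every root.
Degree 3: look for a simple real root z0 first, then factor out (1 - z/z0) and solve the remaining quadratic.
Testing z0 = 0.625: P(0.625) = 1 + (-1.43)(0.625) + (0.518)(0.625)^2 + (-1.264)(0.625)^3
  = 1 + (-0.89375) + (0.202344) + (-0.308594) = 0.  So z_0 = 0.625 is a root, |z_0| = 0.625.
Divide out the factor (1 - 1.6 z) = (1 - z/z0) (since 1/z0 = 1.6):
  P(z) = (1 - 1.6 z)(1 + (0.17) z + (0.79) z^2)
  [check: z-coef 0.17 - (1.6) = -1.43; z^2-coef 0.79 - (1.6)(0.17) = 0.518; z^3-coef -(1.6)(0.79) = -1.264.]
Remaining roots from the quadratic factor 1 + (0.17) z + (0.79) z^2:
  Set 1 + (0.17) z + (0.79) z^2 = 0, i.e. a z^2 + b z + c = 0 with a = 0.79, b = 0.17, c = 1.
  Discriminant D = b^2 - 4ac = (0.17)^2 - 4*(0.79)*1 = 0.0289 - (3.16) = -3.1311.
  D < 0, so the roots are the complex-conjugate pair z = (-b +/- i sqrt(-D)) / (2a) = -0.1076 +/- 1.1199i.
  For a conjugate pair |z|^2 = z * conj(z) = (product of roots) = c/a = 1/(0.79) = 1.265823, so |z| = sqrt(1.265823) = 1.1251 for both roots.
Moduli of all roots: 0.6250, 1.1251, 1.1251.
All moduli strictly greater than 1? No.
Verdict: Not invertible.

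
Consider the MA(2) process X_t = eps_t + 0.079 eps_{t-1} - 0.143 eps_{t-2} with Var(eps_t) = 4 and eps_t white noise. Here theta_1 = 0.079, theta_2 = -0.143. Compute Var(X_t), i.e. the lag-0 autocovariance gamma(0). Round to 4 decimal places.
\gamma(0) = 4.1068

For an MA(q) process X_t = eps_t + sum_i theta_i eps_{t-i} with
Var(eps_t) = sigma^2, the variance is
  gamma(0) = sigma^2 * (1 + sum_i theta_i^2).
  sum_i theta_i^2 = (0.079)^2 + (-0.143)^2 = 0.006241 + 0.020449 = 0.02669.
  gamma(0) = 4 * (1 + 0.02669) = 4 * 1.02669 = 4.10676, which rounds to 4.1068.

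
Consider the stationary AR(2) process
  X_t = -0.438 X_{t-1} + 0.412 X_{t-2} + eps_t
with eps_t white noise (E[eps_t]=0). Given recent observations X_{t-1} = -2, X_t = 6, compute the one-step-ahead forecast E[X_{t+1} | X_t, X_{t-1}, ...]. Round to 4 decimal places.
E[X_{t+1} \mid \mathcal F_t] = -3.4520

For an AR(p) model X_t = c + sum_i phi_i X_{t-i} + eps_t, the
one-step-ahead conditional mean is
  E[X_{t+1} | X_t, ...] = c + sum_i phi_i X_{t+1-i}.
Substitute known values:
  E[X_{t+1} | ...] = (-0.438) * (6) + (0.412) * (-2)
                   = -3.4520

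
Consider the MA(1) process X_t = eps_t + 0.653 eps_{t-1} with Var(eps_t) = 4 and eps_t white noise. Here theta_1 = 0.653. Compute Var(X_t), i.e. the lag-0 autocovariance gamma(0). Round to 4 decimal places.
\gamma(0) = 5.7056

For an MA(q) process X_t = eps_t + sum_i theta_i eps_{t-i} with
Var(eps_t) = sigma^2, the variance is
  gamma(0) = sigma^2 * (1 + sum_i theta_i^2).
  sum_i theta_i^2 = (0.653)^2 = 0.426409.
  gamma(0) = 4 * (1 + 0.426409) = 4 * 1.426409 = 5.705636, which rounds to 5.7056.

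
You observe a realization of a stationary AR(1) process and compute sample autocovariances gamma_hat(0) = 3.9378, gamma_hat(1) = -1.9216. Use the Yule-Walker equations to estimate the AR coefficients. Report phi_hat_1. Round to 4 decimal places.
\hat\phi_{1} = -0.4880

The Yule-Walker equations for an AR(p) process read, in matrix form,
  Gamma_p phi = r_p,   with   (Gamma_p)_{ij} = gamma(|i - j|),
                       (r_p)_i = gamma(i),   i,j = 1..p.
Substitute the sample gammas (Toeplitz matrix and right-hand side of size 1):
  Gamma_p = [[3.9378]]
  r_p     = [-1.9216]
With p = 1 this is the single equation gamma(0) phi_1 = gamma(1):
  phi_hat_1 = gamma(1) / gamma(0) = -1.9216 / 3.9378 = -0.4880.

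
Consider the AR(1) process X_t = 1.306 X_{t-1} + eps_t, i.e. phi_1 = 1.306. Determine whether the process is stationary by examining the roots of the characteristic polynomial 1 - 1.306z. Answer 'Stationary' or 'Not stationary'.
\text{Not stationary}

The AR(p) characteristic polynomial is P(z) = 1 - 1.306z.
Stationarity requires all roots to lie outside the unit circle, i.e. |z| > 1 for every root.
This is linear in z: 1 + (-1.306) z = 0  =>  z = -1/(-1.306) = 0.765697,  |z| = 0.765697.
Moduli of all roots: 0.7657.
All moduli strictly greater than 1? No.
Verdict: Not stationary.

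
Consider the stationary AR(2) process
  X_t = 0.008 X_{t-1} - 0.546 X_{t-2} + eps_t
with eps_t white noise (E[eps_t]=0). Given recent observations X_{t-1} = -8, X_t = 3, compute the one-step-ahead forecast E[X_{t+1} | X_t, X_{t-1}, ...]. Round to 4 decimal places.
E[X_{t+1} \mid \mathcal F_t] = 4.3920

For an AR(p) model X_t = c + sum_i phi_i X_{t-i} + eps_t, the
one-step-ahead conditional mean is
  E[X_{t+1} | X_t, ...] = c + sum_i phi_i X_{t+1-i}.
Substitute known values:
  E[X_{t+1} | ...] = (0.008) * (3) + (-0.546) * (-8)
                   = 4.3920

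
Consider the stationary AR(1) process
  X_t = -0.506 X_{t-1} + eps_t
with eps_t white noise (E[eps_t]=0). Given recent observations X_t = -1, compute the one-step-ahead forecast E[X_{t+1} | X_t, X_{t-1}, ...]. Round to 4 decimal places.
E[X_{t+1} \mid \mathcal F_t] = 0.5060

For an AR(p) model X_t = c + sum_i phi_i X_{t-i} + eps_t, the
one-step-ahead conditional mean is
  E[X_{t+1} | X_t, ...] = c + sum_i phi_i X_{t+1-i}.
Substitute known values:
  E[X_{t+1} | ...] = (-0.506) * (-1)
                   = 0.5060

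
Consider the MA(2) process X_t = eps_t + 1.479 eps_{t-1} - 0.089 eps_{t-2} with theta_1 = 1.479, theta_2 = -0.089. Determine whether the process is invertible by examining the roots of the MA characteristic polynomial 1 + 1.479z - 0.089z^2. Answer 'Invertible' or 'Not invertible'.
\text{Not invertible}

The MA(q) characteristic polynomial is P(z) = 1 + 1.479z - 0.089z^2.
Invertibility requires all roots to lie outside the unit circle, i.e. |z| > 1 for every root.
Set 1 + (1.479) z + (-0.089) z^2 = 0, i.e. a z^2 + b z + c = 0 with a = -0.089, b = 1.479, c = 1.
Discriminant D = b^2 - 4ac = (1.479)^2 - 4*(-0.089)*1 = 2.187441 - (-0.356) = 2.543441.
D >= 0, so the roots are real: z = (-b +/- sqrt(D)) / (2a) = (-1.479 +/- 1.594817) / (-0.178).
  z_1 = (-1.479 + 1.594817) / (-0.178) = -0.6507,   |z_1| = 0.6507.
  z_2 = (-1.479 - 1.594817) / (-0.178) = 17.2686,   |z_2| = 17.2686.
Moduli of all roots: 0.6507, 17.2686.
All moduli strictly greater than 1? No.
Verdict: Not invertible.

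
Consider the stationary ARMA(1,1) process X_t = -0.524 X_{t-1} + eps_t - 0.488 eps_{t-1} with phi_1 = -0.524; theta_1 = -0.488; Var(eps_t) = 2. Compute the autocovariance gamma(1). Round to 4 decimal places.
\gamma(1) = -3.5036

Multiply the model equation by X_{t-k} and take expectations. With theta_0 = psi_0 = 1 and psi_j the MA(infinity) weights, this gives
  gamma(k) - sum_i phi_i gamma(k-i) = c_k,
  c_k = sigma^2 * sum_{j=k..q} theta_j psi_{j-k}   (c_k = 0 for k > q),
using gamma(-m) = gamma(m).
psi-weights needed (psi_j = theta_j + sum_i phi_i psi_{j-i}):
  psi_1 = theta_1 + phi_1 = -0.488 + (-0.524) = -1.012
Right-hand sides:
  c_0 = sigma^2 (1 + theta_1 psi_1) = 2 * (1 + (-0.488)(-1.012)) = 2 * 1.493856 = 2.987712
  c_1 = sigma^2 theta_1 = 2 * (-0.488) = -0.976
  c_2 = 0
Equations for k = 0 and k = 1 (AR order 1):
  gamma(0) = phi_1 gamma(1) + c_0
  gamma(1) = phi_1 gamma(0) + c_1
Substituting the second into the first: gamma(0) (1 - phi_1^2) = c_0 + phi_1 c_1, so
  gamma(0) = (c_0 + phi_1 c_1) / (1 - phi_1^2) = (2.987712 + (-0.524)(-0.976)) / (1 - (-0.524)^2) = 3.499136 / 0.725424 = 4.823574.
  gamma(1) = phi_1 gamma(0) + c_1 = (-0.524)(4.823574) + (-0.976) = -3.503553.
Therefore gamma(1) = -3.5036 (to 4 decimal places).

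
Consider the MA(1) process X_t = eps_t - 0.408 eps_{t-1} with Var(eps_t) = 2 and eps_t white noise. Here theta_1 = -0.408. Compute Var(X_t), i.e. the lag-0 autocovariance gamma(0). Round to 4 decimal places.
\gamma(0) = 2.3329

For an MA(q) process X_t = eps_t + sum_i theta_i eps_{t-i} with
Var(eps_t) = sigma^2, the variance is
  gamma(0) = sigma^2 * (1 + sum_i theta_i^2).
  sum_i theta_i^2 = (-0.408)^2 = 0.166464.
  gamma(0) = 2 * (1 + 0.166464) = 2 * 1.166464 = 2.332928, which rounds to 2.3329.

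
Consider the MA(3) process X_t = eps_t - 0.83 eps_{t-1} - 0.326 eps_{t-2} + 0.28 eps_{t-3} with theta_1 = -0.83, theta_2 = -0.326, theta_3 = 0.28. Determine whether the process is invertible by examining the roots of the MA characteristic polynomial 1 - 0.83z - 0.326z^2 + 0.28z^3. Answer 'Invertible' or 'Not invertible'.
\text{Invertible}

The MA(q) characteristic polynomial is P(z) = 1 - 0.83z - 0.326z^2 + 0.28z^3.
Invertibility requires all roots to lie outside the unit circle, i.e. |z| > 1 for every root.
Degree 3: look for a simple real root z0 first, then factor out (1 - z/z0) and solve the remaining quadratic.
Testing z0 = 1.25: P(1.25) = 1 + (-0.83)(1.25) + (-0.326)(1.25)^2 + (0.28)(1.25)^3
  = 1 + (-1.0375) + (-0.509375) + (0.546875) = 0.  So z_0 = 1.25 is a root, |z_0| = 1.25.
Divide out the factor (1 - 0.8 z) = (1 - z/z0) (since 1/z0 = 0.8):
  P(z) = (1 - 0.8 z)(1 + (-0.03) z + (-0.35) z^2)
  [check: z-coef -0.03 - (0.8) = -0.83; z^2-coef -0.35 - (0.8)(-0.03) = -0.326; z^3-coef -(0.8)(-0.35) = 0.28.]
Remaining roots from the quadratic factor 1 + (-0.03) z + (-0.35) z^2:
  Set 1 + (-0.03) z + (-0.35) z^2 = 0, i.e. a z^2 + b z + c = 0 with a = -0.35, b = -0.03, c = 1.
  Discriminant D = b^2 - 4ac = (-0.03)^2 - 4*(-0.35)*1 = 0.0009 - (-1.4) = 1.4009.
  D >= 0, so the roots are real: z = (-b +/- sqrt(D)) / (2a) = (0.03 +/- 1.183596) / (-0.7).
    z_1 = (0.03 + 1.183596) / (-0.7) = -1.7337,   |z_1| = 1.7337.
    z_2 = (0.03 - 1.183596) / (-0.7) = 1.648,   |z_2| = 1.648.
Moduli of all roots: 1.2500, 1.7337, 1.6480.
All moduli strictly greater than 1? Yes.
Verdict: Invertible.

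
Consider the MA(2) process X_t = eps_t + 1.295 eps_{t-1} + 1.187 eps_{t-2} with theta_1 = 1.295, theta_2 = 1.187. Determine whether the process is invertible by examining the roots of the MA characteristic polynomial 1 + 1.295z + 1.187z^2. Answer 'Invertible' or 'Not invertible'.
\text{Not invertible}

The MA(q) characteristic polynomial is P(z) = 1 + 1.295z + 1.187z^2.
Invertibility requires all roots to lie outside the unit circle, i.e. |z| > 1 for every root.
Set 1 + (1.295) z + (1.187) z^2 = 0, i.e. a z^2 + b z + c = 0 with a = 1.187, b = 1.295, c = 1.
Discriminant D = b^2 - 4ac = (1.295)^2 - 4*(1.187)*1 = 1.677025 - (4.748) = -3.070975.
D < 0, so the roots are the complex-conjugate pair z = (-b +/- i sqrt(-D)) / (2a) = -0.5455 +/- 0.7382i.
For a conjugate pair |z|^2 = z * conj(z) = (product of roots) = c/a = 1/(1.187) = 0.84246, so |z| = sqrt(0.84246) = 0.9179 for both roots.
Moduli of all roots: 0.9179, 0.9179.
All moduli strictly greater than 1? No.
Verdict: Not invertible.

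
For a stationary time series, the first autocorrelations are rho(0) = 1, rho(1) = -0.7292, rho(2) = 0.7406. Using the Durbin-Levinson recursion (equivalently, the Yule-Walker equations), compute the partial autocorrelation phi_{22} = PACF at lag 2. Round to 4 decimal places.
\phi_{22} = 0.4460

The PACF at lag k is phi_{kk}, the last component of the solution
to the Yule-Walker system G_k phi = r_k where
  (G_k)_{ij} = rho(|i - j|), (r_k)_i = rho(i), i,j = 1..k.
Equivalently, Durbin-Levinson gives phi_{kk} iteratively:
  phi_{11} = rho(1)
  phi_{kk} = [rho(k) - sum_{j=1..k-1} phi_{k-1,j} rho(k-j)]
            / [1 - sum_{j=1..k-1} phi_{k-1,j} rho(j)],
  phi_{k,j} = phi_{k-1,j} - phi_{kk} phi_{k-1,k-j},  j = 1..k-1.
Step k = 1:
  phi_11 = rho(1) = -0.7292.
Step k = 2:
  phi_22 = [rho(2) - phi_11 rho(1)] / [1 - phi_11 rho(1)] = [0.7406 - (-0.7292)(-0.7292)] / [1 - (-0.7292)(-0.7292)]
         = 0.20886736 / 0.46826736 = 0.446.
Therefore phi_{22} = 0.4460.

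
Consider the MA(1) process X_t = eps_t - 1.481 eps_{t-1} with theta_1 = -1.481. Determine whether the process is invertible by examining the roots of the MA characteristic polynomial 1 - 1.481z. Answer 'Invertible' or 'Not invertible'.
\text{Not invertible}

The MA(q) characteristic polynomial is P(z) = 1 - 1.481z.
Invertibility requires all roots to lie outside the unit circle, i.e. |z| > 1 for every root.
This is linear in z: 1 + (-1.481) z = 0  =>  z = -1/(-1.481) = 0.675219,  |z| = 0.675219.
Moduli of all roots: 0.6752.
All moduli strictly greater than 1? No.
Verdict: Not invertible.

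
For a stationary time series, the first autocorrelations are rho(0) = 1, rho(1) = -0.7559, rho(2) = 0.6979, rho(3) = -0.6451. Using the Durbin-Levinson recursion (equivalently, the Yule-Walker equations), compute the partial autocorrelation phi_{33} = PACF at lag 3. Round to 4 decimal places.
\phi_{33} = -0.1282

The PACF at lag k is phi_{kk}, the last component of the solution
to the Yule-Walker system G_k phi = r_k where
  (G_k)_{ij} = rho(|i - j|), (r_k)_i = rho(i), i,j = 1..k.
Equivalently, Durbin-Levinson gives phi_{kk} iteratively:
  phi_{11} = rho(1)
  phi_{kk} = [rho(k) - sum_{j=1..k-1} phi_{k-1,j} rho(k-j)]
            / [1 - sum_{j=1..k-1} phi_{k-1,j} rho(j)],
  phi_{k,j} = phi_{k-1,j} - phi_{kk} phi_{k-1,k-j},  j = 1..k-1.
Step k = 1:
  phi_11 = rho(1) = -0.7559.
Step k = 2:
  phi_22 = [rho(2) - phi_11 rho(1)] / [1 - phi_11 rho(1)] = [0.6979 - (-0.7559)(-0.7559)] / [1 - (-0.7559)(-0.7559)]
         = 0.12651519 / 0.42861519 = 0.295172.
  Update: phi_21 = phi_11 - phi_22 phi_11 = -0.7559 - (0.295172)(-0.7559) = -0.53278.
Step k = 3:
  phi_33 = [rho(3) - phi_21 rho(2) - phi_22 rho(1)] / [1 - phi_21 rho(1) - phi_22 rho(2)]
    numerator   = -0.6451 - (-0.53278)(0.6979) - (0.295172)(-0.7559) = -0.05015269
    denominator = 1 - (-0.53278)(-0.7559) - (0.295172)(0.6979) = 0.39127145
  phi_33 = -0.05015269 / 0.39127145 = -0.1282.
Therefore phi_{33} = -0.1282.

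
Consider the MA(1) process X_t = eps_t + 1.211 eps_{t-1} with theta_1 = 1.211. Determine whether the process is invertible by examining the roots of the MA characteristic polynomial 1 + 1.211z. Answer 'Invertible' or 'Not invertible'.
\text{Not invertible}

The MA(q) characteristic polynomial is P(z) = 1 + 1.211z.
Invertibility requires all roots to lie outside the unit circle, i.e. |z| > 1 for every root.
This is linear in z: 1 + (1.211) z = 0  =>  z = -1/(1.211) = -0.825764,  |z| = 0.825764.
Moduli of all roots: 0.8258.
All moduli strictly greater than 1? No.
Verdict: Not invertible.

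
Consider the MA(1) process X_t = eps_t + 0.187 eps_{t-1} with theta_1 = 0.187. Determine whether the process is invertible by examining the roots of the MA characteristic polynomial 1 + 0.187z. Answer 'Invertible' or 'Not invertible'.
\text{Invertible}

The MA(q) characteristic polynomial is P(z) = 1 + 0.187z.
Invertibility requires all roots to lie outside the unit circle, i.e. |z| > 1 for every root.
This is linear in z: 1 + (0.187) z = 0  =>  z = -1/(0.187) = -5.347594,  |z| = 5.347594.
Moduli of all roots: 5.3476.
All moduli strictly greater than 1? Yes.
Verdict: Invertible.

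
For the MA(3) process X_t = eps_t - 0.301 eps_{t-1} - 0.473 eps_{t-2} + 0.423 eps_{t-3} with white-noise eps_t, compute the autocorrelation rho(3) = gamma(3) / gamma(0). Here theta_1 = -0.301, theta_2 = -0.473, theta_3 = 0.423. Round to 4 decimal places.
\rho(3) = 0.2833

For an MA(q) process with theta_0 = 1, the autocovariance is
  gamma(k) = sigma^2 * sum_{i=0..q-k} theta_i * theta_{i+k},
and rho(k) = gamma(k) / gamma(0). Sigma^2 cancels.
  numerator   = (1)*(0.423) = 0.423.
  denominator = (1)^2 + (-0.301)^2 + (-0.473)^2 + (0.423)^2 = 1.493259.
  rho(3) = 0.423 / 1.493259 = 0.2833.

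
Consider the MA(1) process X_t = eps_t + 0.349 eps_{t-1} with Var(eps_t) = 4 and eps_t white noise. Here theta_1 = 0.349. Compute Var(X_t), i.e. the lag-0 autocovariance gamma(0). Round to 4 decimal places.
\gamma(0) = 4.4872

For an MA(q) process X_t = eps_t + sum_i theta_i eps_{t-i} with
Var(eps_t) = sigma^2, the variance is
  gamma(0) = sigma^2 * (1 + sum_i theta_i^2).
  sum_i theta_i^2 = (0.349)^2 = 0.121801.
  gamma(0) = 4 * (1 + 0.121801) = 4 * 1.121801 = 4.487204, which rounds to 4.4872.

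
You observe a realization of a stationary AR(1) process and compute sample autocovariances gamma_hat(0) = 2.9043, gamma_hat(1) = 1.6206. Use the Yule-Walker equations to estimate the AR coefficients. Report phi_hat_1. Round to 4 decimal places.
\hat\phi_{1} = 0.5580

The Yule-Walker equations for an AR(p) process read, in matrix form,
  Gamma_p phi = r_p,   with   (Gamma_p)_{ij} = gamma(|i - j|),
                       (r_p)_i = gamma(i),   i,j = 1..p.
Substitute the sample gammas (Toeplitz matrix and right-hand side of size 1):
  Gamma_p = [[2.9043]]
  r_p     = [1.6206]
With p = 1 this is the single equation gamma(0) phi_1 = gamma(1):
  phi_hat_1 = gamma(1) / gamma(0) = 1.6206 / 2.9043 = 0.5580.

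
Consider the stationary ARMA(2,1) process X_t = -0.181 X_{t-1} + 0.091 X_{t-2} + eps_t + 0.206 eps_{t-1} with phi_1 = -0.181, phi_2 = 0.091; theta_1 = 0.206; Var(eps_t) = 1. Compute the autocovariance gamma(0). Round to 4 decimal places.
\gamma(0) = 1.0084

Multiply the model equation by X_{t-k} and take expectations. With theta_0 = psi_0 = 1 and psi_j the MA(infinity) weights, this gives
  gamma(k) - sum_i phi_i gamma(k-i) = c_k,
  c_k = sigma^2 * sum_{j=k..q} theta_j psi_{j-k}   (c_k = 0 for k > q),
using gamma(-m) = gamma(m).
psi-weights needed (psi_j = theta_j + sum_i phi_i psi_{j-i}):
  psi_1 = theta_1 + phi_1 = 0.206 + (-0.181) = 0.025
Right-hand sides:
  c_0 = sigma^2 (1 + theta_1 psi_1) = 1 * (1 + (0.206)(0.025)) = 1 * 1.00515 = 1.00515
  c_1 = sigma^2 theta_1 = 1 * (0.206) = 0.206
  c_2 = 0
Equations for k = 0, 1, 2 (AR order 2, c_2 = 0):
  (E0) gamma(0) = phi_1 gamma(1) + phi_2 gamma(2) + c_0
  (E1) gamma(1) = phi_1 gamma(0) + phi_2 gamma(1) + c_1
  (E2) gamma(2) = phi_1 gamma(1) + phi_2 gamma(0)
From (E1): gamma(1) = A gamma(0) + B with
  A = phi_1 / (1 - phi_2) = -0.181 / 0.909 = -0.19912,   B = c_1 / (1 - phi_2) = 0.206 / 0.909 = 0.226623.
Insert (E2) into (E0): gamma(0) (1 - phi_2^2) = phi_1 (1 + phi_2) gamma(1) + c_0.
  phi_1 (1 + phi_2) = (-0.181)(1.091) = -0.197471,   1 - phi_2^2 = 0.991719.
Replace gamma(1) by A gamma(0) + B and collect gamma(0):
  gamma(0) [0.991719 - (-0.197471)(-0.19912)] = (-0.197471)(0.226623) + 1.00515
  gamma(0) * 0.952399 = 0.960399
  gamma(0) = 0.960399 / 0.952399 = 1.0084.
Therefore gamma(0) = 1.0084 (to 4 decimal places).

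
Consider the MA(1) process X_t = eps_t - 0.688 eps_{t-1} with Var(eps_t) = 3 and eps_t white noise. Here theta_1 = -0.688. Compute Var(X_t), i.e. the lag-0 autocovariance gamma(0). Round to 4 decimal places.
\gamma(0) = 4.4200

For an MA(q) process X_t = eps_t + sum_i theta_i eps_{t-i} with
Var(eps_t) = sigma^2, the variance is
  gamma(0) = sigma^2 * (1 + sum_i theta_i^2).
  sum_i theta_i^2 = (-0.688)^2 = 0.473344.
  gamma(0) = 3 * (1 + 0.473344) = 3 * 1.473344 = 4.420032, which rounds to 4.4200.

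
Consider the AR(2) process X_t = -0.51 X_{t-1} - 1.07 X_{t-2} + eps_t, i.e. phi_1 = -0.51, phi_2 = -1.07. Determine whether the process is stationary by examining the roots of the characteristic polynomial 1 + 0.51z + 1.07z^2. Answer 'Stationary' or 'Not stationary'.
\text{Not stationary}

The AR(p) characteristic polynomial is P(z) = 1 + 0.51z + 1.07z^2.
Stationarity requires all roots to lie outside the unit circle, i.e. |z| > 1 for every root.
Set 1 + (0.51) z + (1.07) z^2 = 0, i.e. a z^2 + b z + c = 0 with a = 1.07, b = 0.51, c = 1.
Discriminant D = b^2 - 4ac = (0.51)^2 - 4*(1.07)*1 = 0.2601 - (4.28) = -4.0199.
D < 0, so the roots are the complex-conjugate pair z = (-b +/- i sqrt(-D)) / (2a) = -0.2383 +/- 0.9369i.
For a conjugate pair |z|^2 = z * conj(z) = (product of roots) = c/a = 1/(1.07) = 0.934579, so |z| = sqrt(0.934579) = 0.9667 for both roots.
Moduli of all roots: 0.9667, 0.9667.
All moduli strictly greater than 1? No.
Verdict: Not stationary.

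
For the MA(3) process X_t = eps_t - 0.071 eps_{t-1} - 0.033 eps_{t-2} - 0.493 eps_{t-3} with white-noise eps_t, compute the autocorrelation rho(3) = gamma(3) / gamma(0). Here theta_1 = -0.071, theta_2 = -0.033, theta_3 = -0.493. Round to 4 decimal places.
\rho(3) = -0.3947

For an MA(q) process with theta_0 = 1, the autocovariance is
  gamma(k) = sigma^2 * sum_{i=0..q-k} theta_i * theta_{i+k},
and rho(k) = gamma(k) / gamma(0). Sigma^2 cancels.
  numerator   = (1)*(-0.493) = -0.493.
  denominator = (1)^2 + (-0.071)^2 + (-0.033)^2 + (-0.493)^2 = 1.249179.
  rho(3) = -0.493 / 1.249179 = -0.3947.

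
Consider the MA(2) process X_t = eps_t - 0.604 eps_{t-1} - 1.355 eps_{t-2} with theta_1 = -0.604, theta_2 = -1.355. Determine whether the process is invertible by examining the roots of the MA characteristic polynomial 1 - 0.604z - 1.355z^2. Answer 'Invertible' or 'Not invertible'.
\text{Not invertible}

The MA(q) characteristic polynomial is P(z) = 1 - 0.604z - 1.355z^2.
Invertibility requires all roots to lie outside the unit circle, i.e. |z| > 1 for every root.
Set 1 + (-0.604) z + (-1.355) z^2 = 0, i.e. a z^2 + b z + c = 0 with a = -1.355, b = -0.604, c = 1.
Discriminant D = b^2 - 4ac = (-0.604)^2 - 4*(-1.355)*1 = 0.364816 - (-5.42) = 5.784816.
D >= 0, so the roots are real: z = (-b +/- sqrt(D)) / (2a) = (0.604 +/- 2.405164) / (-2.71).
  z_1 = (0.604 + 2.405164) / (-2.71) = -1.1104,   |z_1| = 1.1104.
  z_2 = (0.604 - 2.405164) / (-2.71) = 0.6646,   |z_2| = 0.6646.
Moduli of all roots: 1.1104, 0.6646.
All moduli strictly greater than 1? No.
Verdict: Not invertible.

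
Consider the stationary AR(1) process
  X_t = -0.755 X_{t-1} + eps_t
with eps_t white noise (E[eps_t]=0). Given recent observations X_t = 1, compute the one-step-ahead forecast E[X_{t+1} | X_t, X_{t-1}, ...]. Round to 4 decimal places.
E[X_{t+1} \mid \mathcal F_t] = -0.7550

For an AR(p) model X_t = c + sum_i phi_i X_{t-i} + eps_t, the
one-step-ahead conditional mean is
  E[X_{t+1} | X_t, ...] = c + sum_i phi_i X_{t+1-i}.
Substitute known values:
  E[X_{t+1} | ...] = (-0.755) * (1)
                   = -0.7550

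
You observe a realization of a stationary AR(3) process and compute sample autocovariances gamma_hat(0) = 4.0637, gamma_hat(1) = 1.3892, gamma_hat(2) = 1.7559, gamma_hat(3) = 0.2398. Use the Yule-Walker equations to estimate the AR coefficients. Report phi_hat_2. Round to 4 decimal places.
\hat\phi_{2} = 0.4020

The Yule-Walker equations for an AR(p) process read, in matrix form,
  Gamma_p phi = r_p,   with   (Gamma_p)_{ij} = gamma(|i - j|),
                       (r_p)_i = gamma(i),   i,j = 1..p.
Substitute the sample gammas (Toeplitz matrix and right-hand side of size 3):
  Gamma_p = [[4.0637, 1.3892, 1.7559], [1.3892, 4.0637, 1.3892], [1.7559, 1.3892, 4.0637]]
  r_p     = [1.3892, 1.7559, 0.2398]
Written out (R1..R3):
  (R1) 4.0637 phi_1 + 1.3892 phi_2 + 1.7559 phi_3 = 1.3892
  (R2) 1.3892 phi_1 + 4.0637 phi_2 + 1.3892 phi_3 = 1.7559
  (R3) 1.7559 phi_1 + 1.3892 phi_2 + 4.0637 phi_3 = 0.2398
Gaussian elimination:
  R2 <- R2 - (1.3892/4.0637) R1 = R2 - (0.341856) R1:  3.588794 phi_2 + 0.788935 phi_3 = 1.280994
  R3 <- R3 - (1.7559/4.0637) R1 = R3 - (0.432094) R1:  0.788935 phi_2 + 3.304986 phi_3 = -0.360465
  R3 <- R3 - (0.788935/3.588794) R2 = R3 - (0.219833) R2:  3.131552 phi_3 = -0.642069
Back-substitution:
  phi_hat_3 = -0.642069 / 3.131552 = -0.205032
  phi_hat_2 = (1.280994 - (0.788935)(-0.205032)) / 3.588794 = 0.402016
  phi_hat_1 = (1.3892 - (1.3892)(0.402016) - (1.7559)(-0.205032)) / 4.0637 = 0.293018
So phi_hat = [0.2930, 0.4020, -0.2050].
Therefore phi_hat_2 = 0.4020.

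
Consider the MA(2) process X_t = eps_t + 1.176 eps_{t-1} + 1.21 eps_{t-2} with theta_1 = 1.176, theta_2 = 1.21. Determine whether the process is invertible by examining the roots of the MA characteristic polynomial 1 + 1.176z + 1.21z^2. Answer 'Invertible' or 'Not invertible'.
\text{Not invertible}

The MA(q) characteristic polynomial is P(z) = 1 + 1.176z + 1.21z^2.
Invertibility requires all roots to lie outside the unit circle, i.e. |z| > 1 for every root.
Set 1 + (1.176) z + (1.21) z^2 = 0, i.e. a z^2 + b z + c = 0 with a = 1.21, b = 1.176, c = 1.
Discriminant D = b^2 - 4ac = (1.176)^2 - 4*(1.21)*1 = 1.382976 - (4.84) = -3.457024.
D < 0, so the roots are the complex-conjugate pair z = (-b +/- i sqrt(-D)) / (2a) = -0.486 +/- 0.7683i.
For a conjugate pair |z|^2 = z * conj(z) = (product of roots) = c/a = 1/(1.21) = 0.826446, so |z| = sqrt(0.826446) = 0.9091 for both roots.
Moduli of all roots: 0.9091, 0.9091.
All moduli strictly greater than 1? No.
Verdict: Not invertible.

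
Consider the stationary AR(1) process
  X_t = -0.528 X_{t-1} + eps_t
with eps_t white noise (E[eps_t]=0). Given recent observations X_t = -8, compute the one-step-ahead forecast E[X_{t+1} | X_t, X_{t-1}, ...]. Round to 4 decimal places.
E[X_{t+1} \mid \mathcal F_t] = 4.2240

For an AR(p) model X_t = c + sum_i phi_i X_{t-i} + eps_t, the
one-step-ahead conditional mean is
  E[X_{t+1} | X_t, ...] = c + sum_i phi_i X_{t+1-i}.
Substitute known values:
  E[X_{t+1} | ...] = (-0.528) * (-8)
                   = 4.2240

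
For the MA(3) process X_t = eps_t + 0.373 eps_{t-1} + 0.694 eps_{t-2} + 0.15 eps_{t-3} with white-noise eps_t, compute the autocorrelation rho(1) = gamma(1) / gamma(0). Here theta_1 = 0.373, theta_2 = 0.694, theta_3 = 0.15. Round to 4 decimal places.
\rho(1) = 0.4479

For an MA(q) process with theta_0 = 1, the autocovariance is
  gamma(k) = sigma^2 * sum_{i=0..q-k} theta_i * theta_{i+k},
and rho(k) = gamma(k) / gamma(0). Sigma^2 cancels.
  numerator   = (1)*(0.373) + (0.373)*(0.694) + (0.694)*(0.15) = 0.735962.
  denominator = (1)^2 + (0.373)^2 + (0.694)^2 + (0.15)^2 = 1.643265.
  rho(1) = 0.735962 / 1.643265 = 0.4479.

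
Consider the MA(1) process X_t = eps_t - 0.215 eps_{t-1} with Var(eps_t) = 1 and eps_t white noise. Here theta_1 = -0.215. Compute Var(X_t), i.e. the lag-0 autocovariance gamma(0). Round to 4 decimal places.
\gamma(0) = 1.0462

For an MA(q) process X_t = eps_t + sum_i theta_i eps_{t-i} with
Var(eps_t) = sigma^2, the variance is
  gamma(0) = sigma^2 * (1 + sum_i theta_i^2).
  sum_i theta_i^2 = (-0.215)^2 = 0.046225.
  gamma(0) = 1 * (1 + 0.046225) = 1 * 1.046225 = 1.046225, which rounds to 1.0462.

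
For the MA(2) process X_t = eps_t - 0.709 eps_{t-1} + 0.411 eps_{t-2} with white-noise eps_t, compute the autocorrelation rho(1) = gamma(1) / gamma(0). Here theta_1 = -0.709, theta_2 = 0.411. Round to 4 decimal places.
\rho(1) = -0.5985

For an MA(q) process with theta_0 = 1, the autocovariance is
  gamma(k) = sigma^2 * sum_{i=0..q-k} theta_i * theta_{i+k},
and rho(k) = gamma(k) / gamma(0). Sigma^2 cancels.
  numerator   = (1)*(-0.709) + (-0.709)*(0.411) = -1.000399.
  denominator = (1)^2 + (-0.709)^2 + (0.411)^2 = 1.671602.
  rho(1) = -1.000399 / 1.671602 = -0.5985.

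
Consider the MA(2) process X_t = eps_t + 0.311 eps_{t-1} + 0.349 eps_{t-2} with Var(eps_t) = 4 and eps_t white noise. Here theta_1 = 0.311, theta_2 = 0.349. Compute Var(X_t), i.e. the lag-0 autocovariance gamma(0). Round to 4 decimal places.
\gamma(0) = 4.8741

For an MA(q) process X_t = eps_t + sum_i theta_i eps_{t-i} with
Var(eps_t) = sigma^2, the variance is
  gamma(0) = sigma^2 * (1 + sum_i theta_i^2).
  sum_i theta_i^2 = (0.311)^2 + (0.349)^2 = 0.096721 + 0.121801 = 0.218522.
  gamma(0) = 4 * (1 + 0.218522) = 4 * 1.218522 = 4.874088, which rounds to 4.8741.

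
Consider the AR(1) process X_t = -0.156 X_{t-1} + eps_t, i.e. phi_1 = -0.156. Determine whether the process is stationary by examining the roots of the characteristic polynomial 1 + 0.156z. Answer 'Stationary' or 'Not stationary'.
\text{Stationary}

The AR(p) characteristic polynomial is P(z) = 1 + 0.156z.
Stationarity requires all roots to lie outside the unit circle, i.e. |z| > 1 for every root.
This is linear in z: 1 + (0.156) z = 0  =>  z = -1/(0.156) = -6.410256,  |z| = 6.410256.
Moduli of all roots: 6.4103.
All moduli strictly greater than 1? Yes.
Verdict: Stationary.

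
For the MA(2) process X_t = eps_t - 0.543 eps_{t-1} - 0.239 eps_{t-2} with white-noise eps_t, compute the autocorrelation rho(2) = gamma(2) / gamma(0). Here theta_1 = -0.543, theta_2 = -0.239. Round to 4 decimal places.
\rho(2) = -0.1768

For an MA(q) process with theta_0 = 1, the autocovariance is
  gamma(k) = sigma^2 * sum_{i=0..q-k} theta_i * theta_{i+k},
and rho(k) = gamma(k) / gamma(0). Sigma^2 cancels.
  numerator   = (1)*(-0.239) = -0.239.
  denominator = (1)^2 + (-0.543)^2 + (-0.239)^2 = 1.35197.
  rho(2) = -0.239 / 1.35197 = -0.1768.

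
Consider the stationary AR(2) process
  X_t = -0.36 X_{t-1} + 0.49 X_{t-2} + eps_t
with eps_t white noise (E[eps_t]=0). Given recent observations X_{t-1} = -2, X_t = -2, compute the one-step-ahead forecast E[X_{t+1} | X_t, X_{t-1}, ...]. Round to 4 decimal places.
E[X_{t+1} \mid \mathcal F_t] = -0.2600

For an AR(p) model X_t = c + sum_i phi_i X_{t-i} + eps_t, the
one-step-ahead conditional mean is
  E[X_{t+1} | X_t, ...] = c + sum_i phi_i X_{t+1-i}.
Substitute known values:
  E[X_{t+1} | ...] = (-0.36) * (-2) + (0.49) * (-2)
                   = -0.2600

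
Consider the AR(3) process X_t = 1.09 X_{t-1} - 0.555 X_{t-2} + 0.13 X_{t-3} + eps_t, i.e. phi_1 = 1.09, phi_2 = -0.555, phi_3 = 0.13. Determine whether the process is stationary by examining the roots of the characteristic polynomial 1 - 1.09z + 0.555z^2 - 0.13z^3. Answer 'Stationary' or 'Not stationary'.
\text{Stationary}

The AR(p) characteristic polynomial is P(z) = 1 - 1.09z + 0.555z^2 - 0.13z^3.
Stationarity requires all roots to lie outside the unit circle, i.e. |z| > 1 for every root.
Degree 3: look for a simple real root z0 first, then factor out (1 - z/z0) and solve the remaining quadratic.
Testing z0 = 2: P(2) = 1 + (-1.09)(2) + (0.555)(2)^2 + (-0.13)(2)^3
  = 1 + (-2.18) + (2.22) + (-1.04) = 0.  So z_0 = 2 is a root, |z_0| = 2.
Divide out the factor (1 - 0.5 z) = (1 - z/z0) (since 1/z0 = 0.5):
  P(z) = (1 - 0.5 z)(1 + (-0.59) z + (0.26) z^2)
  [check: z-coef -0.59 - (0.5) = -1.09; z^2-coef 0.26 - (0.5)(-0.59) = 0.555; z^3-coef -(0.5)(0.26) = -0.13.]
Remaining roots from the quadratic factor 1 + (-0.59) z + (0.26) z^2:
  Set 1 + (-0.59) z + (0.26) z^2 = 0, i.e. a z^2 + b z + c = 0 with a = 0.26, b = -0.59, c = 1.
  Discriminant D = b^2 - 4ac = (-0.59)^2 - 4*(0.26)*1 = 0.3481 - (1.04) = -0.6919.
  D < 0, so the roots are the complex-conjugate pair z = (-b +/- i sqrt(-D)) / (2a) = 1.1346 +/- 1.5996i.
  For a conjugate pair |z|^2 = z * conj(z) = (product of roots) = c/a = 1/(0.26) = 3.846154, so |z| = sqrt(3.846154) = 1.9612 for both roots.
Moduli of all roots: 2.0000, 1.9612, 1.9612.
All moduli strictly greater than 1? Yes.
Verdict: Stationary.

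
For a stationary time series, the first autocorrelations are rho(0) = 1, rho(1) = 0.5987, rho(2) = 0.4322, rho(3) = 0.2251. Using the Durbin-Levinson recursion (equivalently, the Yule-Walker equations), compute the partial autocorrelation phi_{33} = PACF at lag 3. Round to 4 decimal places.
\phi_{33} = -0.1149

The PACF at lag k is phi_{kk}, the last component of the solution
to the Yule-Walker system G_k phi = r_k where
  (G_k)_{ij} = rho(|i - j|), (r_k)_i = rho(i), i,j = 1..k.
Equivalently, Durbin-Levinson gives phi_{kk} iteratively:
  phi_{11} = rho(1)
  phi_{kk} = [rho(k) - sum_{j=1..k-1} phi_{k-1,j} rho(k-j)]
            / [1 - sum_{j=1..k-1} phi_{k-1,j} rho(j)],
  phi_{k,j} = phi_{k-1,j} - phi_{kk} phi_{k-1,k-j},  j = 1..k-1.
Step k = 1:
  phi_11 = rho(1) = 0.5987.
Step k = 2:
  phi_22 = [rho(2) - phi_11 rho(1)] / [1 - phi_11 rho(1)] = [0.4322 - (0.5987)(0.5987)] / [1 - (0.5987)(0.5987)]
         = 0.07375831 / 0.64155831 = 0.114967.
  Update: phi_21 = phi_11 - phi_22 phi_11 = 0.5987 - (0.114967)(0.5987) = 0.529869.
Step k = 3:
  phi_33 = [rho(3) - phi_21 rho(2) - phi_22 rho(1)] / [1 - phi_21 rho(1) - phi_22 rho(2)]
    numerator   = 0.2251 - (0.529869)(0.4322) - (0.114967)(0.5987) = -0.07274038
    denominator = 1 - (0.529869)(0.5987) - (0.114967)(0.4322) = 0.63307851
  phi_33 = -0.07274038 / 0.63307851 = -0.1149.
Therefore phi_{33} = -0.1149.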